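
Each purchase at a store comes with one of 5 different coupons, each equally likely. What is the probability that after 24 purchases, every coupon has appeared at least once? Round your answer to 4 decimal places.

0.9764

By inclusion–exclusion over which coupons are missing,
P(all seen) = Σ_{j=0}^{5} (-1)^j C(5,j)((5-j)/5)^24
= 1.00000 - 0.02361 + 0.00005 - 0.00000 + 0.00000 - 0.00000
= 0.97644.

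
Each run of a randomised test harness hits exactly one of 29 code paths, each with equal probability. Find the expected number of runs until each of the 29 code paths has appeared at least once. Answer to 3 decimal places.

114.888

Split into phases: going from k distinct to k+1 distinct takes on average 29/(29-k) runs.
E[T] = 29/29 + 29/28 + 29/27 + ... + 29/2 + 29/1 = 29·H_{29}.
H_{29} = 3.9617, so E[T] = 114.8880.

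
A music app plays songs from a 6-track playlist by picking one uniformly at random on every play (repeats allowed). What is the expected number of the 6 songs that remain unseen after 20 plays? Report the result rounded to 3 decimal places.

For each song, P(unseen after 20) = (5/6)^20 = 0.0261.
By linearity of expectation, E[unseen] = 6·(5/6)^20 = 0.1565.

0.157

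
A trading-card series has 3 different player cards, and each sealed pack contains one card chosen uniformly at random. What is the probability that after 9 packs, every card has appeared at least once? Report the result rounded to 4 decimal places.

Let A_i be the event that card i is missing after 9 packs. By inclusion–exclusion on the A_i,
P(all seen) = Σ_{j=0}^{3} (-1)^j C(3,j)((3-j)/3)^9
= 1.00000 - 0.07804 + 0.00015 - 0.00000
= 0.92212.

0.9221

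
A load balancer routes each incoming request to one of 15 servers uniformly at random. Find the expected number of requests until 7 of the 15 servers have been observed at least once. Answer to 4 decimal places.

9.0056

With k distinct servers already seen, the next new one arrives after an expected 15/(15-k) requests.
Sum over k = 0,...,6: E = 15/15 + 15/14 + 15/13 + ... + 15/10 + 15/9 = 9.00558.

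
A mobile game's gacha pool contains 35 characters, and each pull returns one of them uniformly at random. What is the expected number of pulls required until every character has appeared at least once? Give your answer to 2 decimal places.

After k distinct characters have appeared, the next pull gives a new one with probability (35-k)/35, so the expected wait for the (k+1)-th is 35/(35-k).
E[T] = 35/35 + 35/34 + 35/33 + ... + 35/2 + 35/1 = 35·H_{35}.
H_{35} = 4.147, so E[T] = 145.137.

145.14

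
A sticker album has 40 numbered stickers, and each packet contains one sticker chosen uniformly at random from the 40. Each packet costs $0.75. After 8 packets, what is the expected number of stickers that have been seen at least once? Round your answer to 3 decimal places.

For each sticker, P(seen in 8 packets) = 1 - (39/40)^8 = 0.1833.
By linearity of expectation, E[distinct seen] = 40·(1 - (39/40)^8) = 7.3339.

7.334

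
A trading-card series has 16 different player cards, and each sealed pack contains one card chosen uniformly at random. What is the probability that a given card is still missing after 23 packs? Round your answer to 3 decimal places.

On each pack the fixed card fails to appear with probability 15/16.
P(still missing after 23) = (15/16)^23 = 0.2266.

0.227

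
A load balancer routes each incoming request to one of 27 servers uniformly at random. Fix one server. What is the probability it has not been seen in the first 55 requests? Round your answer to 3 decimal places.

On each request the fixed server fails to appear with probability 26/27.
P(still missing after 55) = (26/27)^55 = 0.1255.

0.125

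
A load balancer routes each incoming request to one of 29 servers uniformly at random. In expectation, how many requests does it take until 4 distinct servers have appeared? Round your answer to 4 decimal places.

Going from k to k+1 distinct takes a geometric number of requests with mean 29/(29-k).
Sum over k = 0,...,3: E = 29/29 + 29/28 + 29/27 + 29/26 = 4.22517.

4.2252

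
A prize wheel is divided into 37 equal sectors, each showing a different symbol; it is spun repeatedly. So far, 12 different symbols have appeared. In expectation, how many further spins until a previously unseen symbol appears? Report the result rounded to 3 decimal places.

1.480

The number of spins until the next new symbol is geometric with success probability 25/37, so its mean is 37/25.
E = 37/25 = 1.4800.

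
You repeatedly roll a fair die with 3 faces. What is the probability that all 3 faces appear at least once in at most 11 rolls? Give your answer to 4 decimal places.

0.9653

Let A_i be the event that face i is missing after 11 rolls. By inclusion–exclusion on the A_i,
P(all seen) = Σ_{j=0}^{3} (-1)^j C(3,j)((3-j)/3)^11
= 1.00000 - 0.03468 + 0.00002 - 0.00000
= 0.96533.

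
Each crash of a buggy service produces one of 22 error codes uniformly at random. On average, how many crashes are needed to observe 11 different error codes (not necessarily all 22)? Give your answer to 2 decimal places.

14.76

Going from k to k+1 distinct takes a geometric number of crashes with mean 22/(22-k).
Sum over k = 0,...,10: E = 22/22 + 22/21 + 22/20 + ... + 22/13 + 22/12 = 14.761.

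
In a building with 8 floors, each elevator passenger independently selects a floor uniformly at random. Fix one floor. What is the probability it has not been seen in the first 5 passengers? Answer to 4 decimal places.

On each passenger the fixed floor fails to appear with probability 7/8.
P(still missing after 5) = (7/8)^5 = 0.51291.

0.5129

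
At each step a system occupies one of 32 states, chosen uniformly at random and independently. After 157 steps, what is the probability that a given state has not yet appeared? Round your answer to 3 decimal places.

0.007

Each step misses the fixed state with probability (32-1)/32 = 31/32, independently.
P(still missing after 157) = (31/32)^157 = 0.0068.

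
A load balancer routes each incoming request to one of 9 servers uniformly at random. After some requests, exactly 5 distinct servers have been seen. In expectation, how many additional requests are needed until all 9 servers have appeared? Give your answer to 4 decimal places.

18.7500

The wait to go from k to k+1 distinct servers is geometric with mean 9/(9-k).
Sum over k = 5,...,8: E = 9/4 + 9/3 + 9/2 + 9/1 = 18.75000.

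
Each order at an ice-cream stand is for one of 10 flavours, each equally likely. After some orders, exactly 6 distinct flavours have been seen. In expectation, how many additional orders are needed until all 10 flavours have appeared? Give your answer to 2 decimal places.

From k distinct to k+1 distinct takes on average 10/(10-k) orders.
Sum over k = 6,...,9: E = 10/4 + 10/3 + 10/2 + 10/1 = 20.833.

20.83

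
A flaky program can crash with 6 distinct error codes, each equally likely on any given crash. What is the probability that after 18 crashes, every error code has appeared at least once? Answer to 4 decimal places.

By inclusion–exclusion over which error codes are missing,
P(all seen) = Σ_{j=0}^{6} (-1)^j C(6,j)((6-j)/6)^18
= 1.00000 - 0.22537 + 0.01015 - 0.00008 + 0.00000 - 0.00000 + 0.00000
= 0.78471.

0.7847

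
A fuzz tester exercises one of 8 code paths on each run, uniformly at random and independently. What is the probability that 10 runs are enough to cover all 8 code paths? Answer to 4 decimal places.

Let A_i be the event that code path i is missing after 10 runs. By inclusion–exclusion on the A_i,
P(all seen) = Σ_{j=0}^{8} (-1)^j C(8,j)((8-j)/8)^10
= 1.00000 - 2.10460 + 1.57678 - 0.50932 + 0.06836 - 0.00308 + 0.00003 - 0.00000 + 0.00000
= 0.02816.

0.0282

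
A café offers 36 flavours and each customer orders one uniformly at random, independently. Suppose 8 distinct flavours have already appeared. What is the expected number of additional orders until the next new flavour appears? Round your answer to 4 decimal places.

Each order yields a new flavour with probability (36-8)/36 = 28/36, so the wait is geometric with mean 36/28.
E = 36/28 = 1.28571.

1.2857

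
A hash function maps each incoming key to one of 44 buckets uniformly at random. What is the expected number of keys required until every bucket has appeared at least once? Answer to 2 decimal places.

Split into phases: going from k distinct to k+1 distinct takes on average 44/(44-k) keys.
E[T] = 44/44 + 44/43 + 44/42 + ... + 44/2 + 44/1 = 44·H_{44}.
H_{44} = 4.373, so E[T] = 192.400.

192.40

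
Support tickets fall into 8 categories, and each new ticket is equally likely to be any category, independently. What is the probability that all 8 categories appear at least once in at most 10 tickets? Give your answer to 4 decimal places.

0.0282

Let A_i be the event that category i is missing after 10 tickets. By inclusion–exclusion on the A_i,
P(all seen) = Σ_{j=0}^{8} (-1)^j C(8,j)((8-j)/8)^10
= 1.00000 - 2.10460 + 1.57678 - 0.50932 + 0.06836 - 0.00308 + 0.00003 - 0.00000 + 0.00000
= 0.02816.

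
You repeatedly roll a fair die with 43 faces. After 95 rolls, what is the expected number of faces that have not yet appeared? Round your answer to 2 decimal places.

4.60

For each face, P(unseen after 95) = (42/43)^95 = 0.107.
By linearity of expectation, E[unseen] = 43·(42/43)^95 = 4.599.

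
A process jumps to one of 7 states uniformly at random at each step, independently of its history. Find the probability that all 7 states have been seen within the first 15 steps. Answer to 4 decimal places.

By inclusion–exclusion over which states are missing,
P(all seen) = Σ_{j=0}^{7} (-1)^j C(7,j)((7-j)/7)^15
= 1.00000 - 0.69326 + 0.13499 - 0.00792 + 0.00011 - 0.00000 + 0.00000 - 0.00000
= 0.43392.

0.4339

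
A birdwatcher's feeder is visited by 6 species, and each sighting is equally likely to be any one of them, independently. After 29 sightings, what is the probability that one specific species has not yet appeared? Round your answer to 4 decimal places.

Each sighting misses the fixed species with probability (6-1)/6 = 5/6, independently.
P(still missing after 29) = (5/6)^29 = 0.00506.

0.0051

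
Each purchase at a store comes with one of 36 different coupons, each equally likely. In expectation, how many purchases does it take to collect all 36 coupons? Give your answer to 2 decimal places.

150.28

After k distinct coupons have appeared, the next purchase gives a new one with probability (36-k)/36, so the expected wait for the (k+1)-th is 36/(36-k).
E[T] = 36/36 + 36/35 + 36/34 + ... + 36/2 + 36/1 = 36·H_{36}.
H_{36} = 4.175, so E[T] = 150.284.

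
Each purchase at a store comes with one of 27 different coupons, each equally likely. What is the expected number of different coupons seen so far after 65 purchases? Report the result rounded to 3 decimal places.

For each coupon, P(seen in 65 purchases) = 1 - (26/27)^65 = 0.9140.
By linearity of expectation, E[distinct seen] = 27·(1 - (26/27)^65) = 24.6773.

24.677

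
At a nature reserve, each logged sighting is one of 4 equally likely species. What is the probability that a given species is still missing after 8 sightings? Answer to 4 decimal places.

On each sighting the fixed species fails to appear with probability 3/4.
P(still missing after 8) = (3/4)^8 = 0.10011.

0.1001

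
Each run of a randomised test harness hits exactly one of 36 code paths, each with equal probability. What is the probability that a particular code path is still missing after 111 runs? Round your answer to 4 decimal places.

0.0439

On each run the fixed code path fails to appear with probability 35/36.
P(still missing after 111) = (35/36)^111 = 0.04385.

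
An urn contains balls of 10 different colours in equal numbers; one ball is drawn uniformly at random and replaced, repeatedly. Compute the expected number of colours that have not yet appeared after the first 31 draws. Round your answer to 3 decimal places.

For each colour, P(unseen after 31) = (9/10)^31 = 0.0382.
By linearity of expectation, E[unseen] = 10·(9/10)^31 = 0.3815.

0.382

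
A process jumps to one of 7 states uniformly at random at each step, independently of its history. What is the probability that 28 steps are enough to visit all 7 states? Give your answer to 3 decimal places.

Let A_i be the event that state i is missing after 28 steps. By inclusion–exclusion on the A_i,
P(all seen) = Σ_{j=0}^{7} (-1)^j C(7,j)((7-j)/7)^28
= 1.0000 - 0.0935 + 0.0017 - 0.0000 + 0.0000 - 0.0000 + 0.0000 - 0.0000
= 0.9082.

0.908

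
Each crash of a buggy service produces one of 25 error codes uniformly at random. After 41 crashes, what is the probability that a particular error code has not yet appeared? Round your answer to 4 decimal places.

0.1876

On each crash the fixed error code fails to appear with probability 24/25.
P(still missing after 41) = (24/25)^41 = 0.18755.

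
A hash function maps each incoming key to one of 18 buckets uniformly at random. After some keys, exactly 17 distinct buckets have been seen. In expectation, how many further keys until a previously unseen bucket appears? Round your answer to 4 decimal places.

18.0000

The number of keys until the next new bucket is geometric with success probability 1/18, so its mean is 18/1.
E = 18/1 = 18.00000.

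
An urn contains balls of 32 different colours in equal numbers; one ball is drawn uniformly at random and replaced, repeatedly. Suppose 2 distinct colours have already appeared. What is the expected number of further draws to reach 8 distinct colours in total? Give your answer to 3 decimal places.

With k distinct colours already seen, the next new one takes an expected 32/(32-k) draws.
Sum over k = 2,...,7: E = 32/30 + 32/29 + 32/28 + 32/27 + 32/26 + 32/25 = 7.0089.

7.009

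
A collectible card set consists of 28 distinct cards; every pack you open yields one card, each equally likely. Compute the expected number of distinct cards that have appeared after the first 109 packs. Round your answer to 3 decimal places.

27.468

For each card, P(seen in 109 packs) = 1 - (27/28)^109 = 0.9810.
By linearity of expectation, E[distinct seen] = 28·(1 - (27/28)^109) = 27.4684.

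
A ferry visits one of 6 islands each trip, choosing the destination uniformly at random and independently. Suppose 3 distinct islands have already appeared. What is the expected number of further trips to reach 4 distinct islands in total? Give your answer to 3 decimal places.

2.000

From k distinct to k+1 distinct takes on average 6/(6-k) trips.
Only the k = 3 term is needed: E = 6/3 = 2.0000.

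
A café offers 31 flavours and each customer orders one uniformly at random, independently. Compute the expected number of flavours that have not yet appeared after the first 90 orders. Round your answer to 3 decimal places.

1.621

For each flavour, P(unseen after 90) = (30/31)^90 = 0.0523.
By linearity of expectation, E[unseen] = 31·(30/31)^90 = 1.6208.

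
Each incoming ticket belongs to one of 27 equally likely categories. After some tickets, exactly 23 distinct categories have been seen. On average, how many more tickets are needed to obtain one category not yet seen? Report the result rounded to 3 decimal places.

6.750

Each ticket yields a new category with probability (27-23)/27 = 4/27, so the wait is geometric with mean 27/4.
E = 27/4 = 6.7500.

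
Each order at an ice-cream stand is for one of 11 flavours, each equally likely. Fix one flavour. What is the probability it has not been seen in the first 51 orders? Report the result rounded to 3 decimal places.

On each order the fixed flavour fails to appear with probability 10/11.
P(still missing after 51) = (10/11)^51 = 0.0077.

0.008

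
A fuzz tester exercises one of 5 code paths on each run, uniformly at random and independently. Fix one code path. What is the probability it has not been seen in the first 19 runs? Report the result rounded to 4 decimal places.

0.0144

Each run misses the fixed code path with probability (5-1)/5 = 4/5, independently.
P(still missing after 19) = (4/5)^19 = 0.01441.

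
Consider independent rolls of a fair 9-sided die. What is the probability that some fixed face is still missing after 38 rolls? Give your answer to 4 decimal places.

Each roll misses the fixed face with probability (9-1)/9 = 8/9, independently.
P(still missing after 38) = (8/9)^38 = 0.01138.

0.0114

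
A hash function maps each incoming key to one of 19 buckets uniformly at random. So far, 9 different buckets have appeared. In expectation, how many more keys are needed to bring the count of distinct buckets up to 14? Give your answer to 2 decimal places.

12.27

The wait to go from k to k+1 distinct buckets is geometric with mean 19/(19-k).
Sum over k = 9,...,13: E = 19/10 + 19/9 + 19/8 + 19/7 + 19/6 = 12.267.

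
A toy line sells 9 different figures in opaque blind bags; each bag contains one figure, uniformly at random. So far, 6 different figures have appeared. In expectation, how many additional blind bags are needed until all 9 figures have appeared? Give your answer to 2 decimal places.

16.50

With k distinct figures already seen, the next new one takes an expected 9/(9-k) blind bags.
Sum over k = 6,...,8: E = 9/3 + 9/2 + 9/1 = 16.500.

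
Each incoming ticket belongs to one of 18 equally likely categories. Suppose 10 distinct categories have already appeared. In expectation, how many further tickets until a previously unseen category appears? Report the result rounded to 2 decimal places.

Each ticket yields a new category with probability (18-10)/18 = 8/18, so the wait is geometric with mean 18/8.
E = 18/8 = 2.250.

2.25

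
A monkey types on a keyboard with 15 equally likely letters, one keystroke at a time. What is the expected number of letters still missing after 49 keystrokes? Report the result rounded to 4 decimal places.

For each letter, P(unseen after 49) = (14/15)^49 = 0.03403.
By linearity of expectation, E[unseen] = 15·(14/15)^49 = 0.51038.

0.5104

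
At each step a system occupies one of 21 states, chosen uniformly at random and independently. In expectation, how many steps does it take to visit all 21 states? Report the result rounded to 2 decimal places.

The wait to go from k to k+1 distinct states is geometric with mean 21/(21-k).
E[T] = 21/21 + 21/20 + 21/19 + ... + 21/2 + 21/1 = 21·H_{21}.
H_{21} = 3.645, so E[T] = 76.553.

76.55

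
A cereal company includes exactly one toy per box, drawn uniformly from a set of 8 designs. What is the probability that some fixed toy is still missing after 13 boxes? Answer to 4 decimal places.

Each box misses the fixed toy with probability (8-1)/8 = 7/8, independently.
P(still missing after 13) = (7/8)^13 = 0.17624.

0.1762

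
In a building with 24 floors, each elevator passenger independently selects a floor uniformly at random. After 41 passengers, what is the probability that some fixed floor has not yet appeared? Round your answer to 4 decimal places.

Each passenger misses the fixed floor with probability (24-1)/24 = 23/24, independently.
P(still missing after 41) = (23/24)^41 = 0.17465.

0.1747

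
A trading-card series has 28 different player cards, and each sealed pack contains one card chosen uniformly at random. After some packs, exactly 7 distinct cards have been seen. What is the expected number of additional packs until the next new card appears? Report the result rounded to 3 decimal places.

1.333

The number of packs until the next new card is geometric with success probability 21/28, so its mean is 28/21.
E = 28/21 = 1.3333.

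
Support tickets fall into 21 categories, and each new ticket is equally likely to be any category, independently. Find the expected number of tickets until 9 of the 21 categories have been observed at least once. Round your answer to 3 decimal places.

11.385

With k distinct categories already seen, the next new one arrives after an expected 21/(21-k) tickets.
Sum over k = 0,...,8: E = 21/21 + 21/20 + 21/19 + ... + 21/14 + 21/13 = 11.3851.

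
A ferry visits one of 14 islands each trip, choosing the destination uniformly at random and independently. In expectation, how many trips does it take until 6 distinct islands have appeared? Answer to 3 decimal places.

With k distinct islands already seen, the next new one arrives after an expected 14/(14-k) trips.
Sum over k = 0,...,5: E = 14/14 + 14/13 + 14/12 + 14/11 + 14/10 + 14/9 = 7.4719.

7.472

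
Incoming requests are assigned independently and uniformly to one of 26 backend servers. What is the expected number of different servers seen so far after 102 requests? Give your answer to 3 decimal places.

For each server, P(seen in 102 requests) = 1 - (25/26)^102 = 0.9817.
By linearity of expectation, E[distinct seen] = 26·(1 - (25/26)^102) = 25.5240.

25.524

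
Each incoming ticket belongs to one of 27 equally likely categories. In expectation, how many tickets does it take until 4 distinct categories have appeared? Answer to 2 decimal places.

Going from k to k+1 distinct takes a geometric number of tickets with mean 27/(27-k).
Sum over k = 0,...,3: E = 27/27 + 27/26 + 27/25 + 27/24 = 4.243.

4.24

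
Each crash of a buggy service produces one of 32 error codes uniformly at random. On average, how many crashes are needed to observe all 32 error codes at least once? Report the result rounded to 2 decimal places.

129.87

After k distinct error codes have appeared, the next crash gives a new one with probability (32-k)/32, so the expected wait for the (k+1)-th is 32/(32-k).
E[T] = 32/32 + 32/31 + 32/30 + ... + 32/2 + 32/1 = 32·H_{32}.
H_{32} = 4.058, so E[T] = 129.872.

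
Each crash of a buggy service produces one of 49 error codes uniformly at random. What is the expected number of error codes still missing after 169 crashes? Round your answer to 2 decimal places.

For each error code, P(unseen after 169) = (48/49)^169 = 0.031.
By linearity of expectation, E[unseen] = 49·(48/49)^169 = 1.503.

1.50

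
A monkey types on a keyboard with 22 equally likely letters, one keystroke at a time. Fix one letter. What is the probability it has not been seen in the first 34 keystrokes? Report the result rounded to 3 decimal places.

On each keystroke the fixed letter fails to appear with probability 21/22.
P(still missing after 34) = (21/22)^34 = 0.2056.

0.206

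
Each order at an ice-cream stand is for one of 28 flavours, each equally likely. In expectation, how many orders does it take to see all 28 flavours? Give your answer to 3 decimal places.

109.961

The wait to go from k to k+1 distinct flavours is geometric with mean 28/(28-k).
E[T] = 28/28 + 28/27 + 28/26 + ... + 28/2 + 28/1 = 28·H_{28}.
H_{28} = 3.9272, so E[T] = 109.9608.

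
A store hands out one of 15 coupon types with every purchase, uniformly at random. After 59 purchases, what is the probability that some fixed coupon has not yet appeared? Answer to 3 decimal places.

On each purchase the fixed coupon fails to appear with probability 14/15.
P(still missing after 59) = (14/15)^59 = 0.0171.

0.017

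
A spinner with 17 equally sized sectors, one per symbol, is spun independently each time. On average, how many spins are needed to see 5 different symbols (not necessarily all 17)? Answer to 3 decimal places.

Going from k to k+1 distinct takes a geometric number of spins with mean 17/(17-k).
Sum over k = 0,...,4: E = 17/17 + 17/16 + 17/15 + 17/14 + 17/13 = 5.7178.

5.718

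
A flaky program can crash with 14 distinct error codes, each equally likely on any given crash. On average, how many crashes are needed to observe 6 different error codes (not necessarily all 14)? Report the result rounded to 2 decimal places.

7.47

Going from k to k+1 distinct takes a geometric number of crashes with mean 14/(14-k).
Sum over k = 0,...,5: E = 14/14 + 14/13 + 14/12 + 14/11 + 14/10 + 14/9 = 7.472.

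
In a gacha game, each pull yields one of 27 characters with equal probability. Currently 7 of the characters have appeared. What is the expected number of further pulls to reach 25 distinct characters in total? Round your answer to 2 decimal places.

56.64

The wait to go from k to k+1 distinct characters is geometric with mean 27/(27-k).
Sum over k = 7,...,24: E = 27/20 + 27/19 + 27/18 + ... + 27/4 + 27/3 = 56.639.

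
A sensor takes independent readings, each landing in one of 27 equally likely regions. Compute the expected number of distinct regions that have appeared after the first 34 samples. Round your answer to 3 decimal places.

19.517

For each region, P(seen in 34 samples) = 1 - (26/27)^34 = 0.7228.
By linearity of expectation, E[distinct seen] = 27·(1 - (26/27)^34) = 19.5168.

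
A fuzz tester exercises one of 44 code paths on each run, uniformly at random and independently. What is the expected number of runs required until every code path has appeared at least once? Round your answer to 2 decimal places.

192.40

After k distinct code paths have appeared, the next run gives a new one with probability (44-k)/44, so the expected wait for the (k+1)-th is 44/(44-k).
E[T] = 44/44 + 44/43 + 44/42 + ... + 44/2 + 44/1 = 44·H_{44}.
H_{44} = 4.373, so E[T] = 192.400.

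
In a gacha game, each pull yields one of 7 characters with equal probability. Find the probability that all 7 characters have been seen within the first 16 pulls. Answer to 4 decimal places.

Let A_i be the event that character i is missing after 16 pulls. By inclusion–exclusion on the A_i,
P(all seen) = Σ_{j=0}^{7} (-1)^j C(7,j)((7-j)/7)^16
= 1.00000 - 0.59422 + 0.09642 - 0.00452 + 0.00005 - 0.00000 + 0.00000 - 0.00000
= 0.49772.

0.4977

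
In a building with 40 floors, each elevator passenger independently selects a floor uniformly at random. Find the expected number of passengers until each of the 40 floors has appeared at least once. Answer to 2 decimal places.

Split into phases: going from k distinct to k+1 distinct takes on average 40/(40-k) passengers.
E[T] = 40/40 + 40/39 + 40/38 + ... + 40/2 + 40/1 = 40·H_{40}.
H_{40} = 4.279, so E[T] = 171.142.

171.14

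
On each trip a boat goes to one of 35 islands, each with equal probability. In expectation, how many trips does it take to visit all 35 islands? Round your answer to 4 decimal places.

After k distinct islands have appeared, the next trip gives a new one with probability (35-k)/35, so the expected wait for the (k+1)-th is 35/(35-k).
E[T] = 35/35 + 35/34 + 35/33 + ... + 35/2 + 35/1 = 35·H_{35}.
H_{35} = 4.14678, so E[T] = 145.13735.

145.1373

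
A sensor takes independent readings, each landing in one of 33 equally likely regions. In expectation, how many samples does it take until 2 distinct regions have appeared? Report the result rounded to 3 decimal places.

2.031

Going from k to k+1 distinct takes a geometric number of samples with mean 33/(33-k).
Sum over k = 0,...,1: E = 33/33 + 33/32 = 2.0313.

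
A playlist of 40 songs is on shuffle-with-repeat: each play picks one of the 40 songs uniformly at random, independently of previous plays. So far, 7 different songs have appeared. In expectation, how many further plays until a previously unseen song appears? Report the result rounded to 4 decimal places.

Each play yields a new song with probability (40-7)/40 = 33/40, so the wait is geometric with mean 40/33.
E = 40/33 = 1.21212.

1.2121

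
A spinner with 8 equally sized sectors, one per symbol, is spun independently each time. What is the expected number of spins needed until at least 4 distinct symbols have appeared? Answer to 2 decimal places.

With k distinct symbols already seen, the next new one arrives after an expected 8/(8-k) spins.
Sum over k = 0,...,3: E = 8/8 + 8/7 + 8/6 + 8/5 = 5.076.

5.08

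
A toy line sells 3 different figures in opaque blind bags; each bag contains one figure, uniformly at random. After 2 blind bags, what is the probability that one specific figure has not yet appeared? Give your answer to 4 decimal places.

0.4444

On each blind bag the fixed figure fails to appear with probability 2/3.
P(still missing after 2) = (2/3)^2 = 0.44444.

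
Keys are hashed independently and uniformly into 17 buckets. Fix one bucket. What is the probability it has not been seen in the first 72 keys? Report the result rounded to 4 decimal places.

On each key the fixed bucket fails to appear with probability 16/17.
P(still missing after 72) = (16/17)^72 = 0.01272.

0.0127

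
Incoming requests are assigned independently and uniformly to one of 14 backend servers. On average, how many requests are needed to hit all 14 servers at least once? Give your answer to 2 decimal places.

45.52

After k distinct servers have appeared, the next request gives a new one with probability (14-k)/14, so the expected wait for the (k+1)-th is 14/(14-k).
E[T] = 14/14 + 14/13 + 14/12 + ... + 14/2 + 14/1 = 14·H_{14}.
H_{14} = 3.252, so E[T] = 45.522.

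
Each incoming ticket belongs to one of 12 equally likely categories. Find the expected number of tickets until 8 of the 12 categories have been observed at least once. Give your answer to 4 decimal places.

Going from k to k+1 distinct takes a geometric number of tickets with mean 12/(12-k).
Sum over k = 0,...,7: E = 12/12 + 12/11 + 12/10 + ... + 12/6 + 12/5 = 12.23853.

12.2385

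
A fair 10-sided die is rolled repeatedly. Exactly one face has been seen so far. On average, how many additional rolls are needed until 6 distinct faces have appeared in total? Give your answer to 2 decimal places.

From k distinct to k+1 distinct takes on average 10/(10-k) rolls.
Sum over k = 1,...,5: E = 10/9 + 10/8 + 10/7 + 10/6 + 10/5 = 7.456.

7.46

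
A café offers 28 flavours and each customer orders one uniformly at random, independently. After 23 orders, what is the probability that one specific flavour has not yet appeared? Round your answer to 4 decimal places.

Each order misses the fixed flavour with probability (28-1)/28 = 27/28, independently.
P(still missing after 23) = (27/28)^23 = 0.43324.

0.4332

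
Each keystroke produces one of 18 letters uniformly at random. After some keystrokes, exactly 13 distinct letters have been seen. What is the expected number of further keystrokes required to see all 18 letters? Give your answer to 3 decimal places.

With k distinct letters already seen, the next new one takes an expected 18/(18-k) keystrokes.
Sum over k = 13,...,17: E = 18/5 + 18/4 + 18/3 + 18/2 + 18/1 = 41.1000.

41.100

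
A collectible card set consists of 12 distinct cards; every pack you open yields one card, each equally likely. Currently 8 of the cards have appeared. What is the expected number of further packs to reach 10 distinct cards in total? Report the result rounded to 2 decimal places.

7.00

The wait to go from k to k+1 distinct cards is geometric with mean 12/(12-k).
Sum over k = 8,...,9: E = 12/4 + 12/3 = 7.000.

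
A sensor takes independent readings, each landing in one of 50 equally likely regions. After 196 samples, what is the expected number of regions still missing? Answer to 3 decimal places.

0.953

For each region, P(unseen after 196) = (49/50)^196 = 0.0191.
By linearity of expectation, E[unseen] = 50·(49/50)^196 = 0.9534.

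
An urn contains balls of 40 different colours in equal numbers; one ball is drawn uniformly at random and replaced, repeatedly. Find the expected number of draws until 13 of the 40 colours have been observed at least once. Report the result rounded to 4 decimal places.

With k distinct colours already seen, the next new one arrives after an expected 40/(40-k) draws.
Sum over k = 0,...,12: E = 40/40 + 40/39 + 40/38 + ... + 40/29 + 40/28 = 15.48345.

15.4835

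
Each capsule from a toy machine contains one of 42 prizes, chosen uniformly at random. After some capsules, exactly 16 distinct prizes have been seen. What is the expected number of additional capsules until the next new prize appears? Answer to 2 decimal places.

1.62

Each capsule yields a new prize with probability (42-16)/42 = 26/42, so the wait is geometric with mean 42/26.
E = 42/26 = 1.615.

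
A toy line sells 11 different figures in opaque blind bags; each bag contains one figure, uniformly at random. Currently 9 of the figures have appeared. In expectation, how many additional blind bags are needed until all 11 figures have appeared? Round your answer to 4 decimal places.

The wait to go from k to k+1 distinct figures is geometric with mean 11/(11-k).
Sum over k = 9,...,10: E = 11/2 + 11/1 = 16.50000.

16.5000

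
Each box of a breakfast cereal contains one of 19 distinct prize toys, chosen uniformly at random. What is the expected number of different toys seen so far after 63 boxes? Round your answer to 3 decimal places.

18.370

For each toy, P(seen in 63 boxes) = 1 - (18/19)^63 = 0.9668.
By linearity of expectation, E[distinct seen] = 19·(1 - (18/19)^63) = 18.3698.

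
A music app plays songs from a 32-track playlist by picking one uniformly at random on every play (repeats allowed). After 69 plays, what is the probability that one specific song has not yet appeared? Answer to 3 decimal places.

0.112

On each play the fixed song fails to appear with probability 31/32.
P(still missing after 69) = (31/32)^69 = 0.1118.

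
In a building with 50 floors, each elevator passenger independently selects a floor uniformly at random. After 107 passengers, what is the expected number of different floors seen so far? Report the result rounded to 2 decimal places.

For each floor, P(seen in 107 passengers) = 1 - (49/50)^107 = 0.885.
By linearity of expectation, E[distinct seen] = 50·(1 - (49/50)^107) = 44.243.

44.24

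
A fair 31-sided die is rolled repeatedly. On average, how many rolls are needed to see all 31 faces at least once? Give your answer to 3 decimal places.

124.845

Split into phases: going from k distinct to k+1 distinct takes on average 31/(31-k) rolls.
E[T] = 31/31 + 31/30 + 31/29 + ... + 31/2 + 31/1 = 31·H_{31}.
H_{31} = 4.0272, so E[T] = 124.8446.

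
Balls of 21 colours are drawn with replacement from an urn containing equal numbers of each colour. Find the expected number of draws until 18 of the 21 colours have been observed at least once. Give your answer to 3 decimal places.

Going from k to k+1 distinct takes a geometric number of draws with mean 21/(21-k).
Sum over k = 0,...,17: E = 21/21 + 21/20 + 21/19 + ... + 21/5 + 21/4 = 38.0525.

38.053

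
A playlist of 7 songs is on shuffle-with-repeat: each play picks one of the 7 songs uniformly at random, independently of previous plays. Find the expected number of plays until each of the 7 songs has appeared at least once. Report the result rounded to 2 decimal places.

Split into phases: going from k distinct to k+1 distinct takes on average 7/(7-k) plays.
E[T] = 7/7 + 7/6 + 7/5 + ... + 7/2 + 7/1 = 7·H_{7}.
H_{7} = 2.593, so E[T] = 18.150.

18.15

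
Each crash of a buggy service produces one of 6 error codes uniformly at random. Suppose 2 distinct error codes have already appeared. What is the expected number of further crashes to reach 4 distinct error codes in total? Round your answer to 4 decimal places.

The wait to go from k to k+1 distinct error codes is geometric with mean 6/(6-k).
Sum over k = 2,...,3: E = 6/4 + 6/3 = 3.50000.

3.5000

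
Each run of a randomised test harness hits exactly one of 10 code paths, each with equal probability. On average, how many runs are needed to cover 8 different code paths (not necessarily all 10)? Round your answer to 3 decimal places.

14.290

Going from k to k+1 distinct takes a geometric number of runs with mean 10/(10-k).
Sum over k = 0,...,7: E = 10/10 + 10/9 + 10/8 + ... + 10/4 + 10/3 = 14.2897.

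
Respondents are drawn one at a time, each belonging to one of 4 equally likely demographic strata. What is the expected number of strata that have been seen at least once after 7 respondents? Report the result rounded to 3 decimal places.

3.466

For each stratum, P(seen in 7 respondents) = 1 - (3/4)^7 = 0.8665.
By linearity of expectation, E[distinct seen] = 4·(1 - (3/4)^7) = 3.4661.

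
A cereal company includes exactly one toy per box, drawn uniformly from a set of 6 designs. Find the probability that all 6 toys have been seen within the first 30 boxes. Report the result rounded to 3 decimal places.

0.975

By inclusion–exclusion over which toys are missing,
P(all seen) = Σ_{j=0}^{6} (-1)^j C(6,j)((6-j)/6)^30
= 1.0000 - 0.0253 + 0.0001 - 0.0000 + 0.0000 - 0.0000 + 0.0000
= 0.9748.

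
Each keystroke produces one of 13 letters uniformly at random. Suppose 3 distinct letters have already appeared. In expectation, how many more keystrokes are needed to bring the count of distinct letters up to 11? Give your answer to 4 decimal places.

From k distinct to k+1 distinct takes on average 13/(13-k) keystrokes.
Sum over k = 3,...,10: E = 13/10 + 13/9 + 13/8 + ... + 13/4 + 13/3 = 18.57659.

18.5766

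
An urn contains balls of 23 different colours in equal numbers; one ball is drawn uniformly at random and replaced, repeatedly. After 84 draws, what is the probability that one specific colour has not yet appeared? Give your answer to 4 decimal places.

0.0239

On each draw the fixed colour fails to appear with probability 22/23.
P(still missing after 84) = (22/23)^84 = 0.02390.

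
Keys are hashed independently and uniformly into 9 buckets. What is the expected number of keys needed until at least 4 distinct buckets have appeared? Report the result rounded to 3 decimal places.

4.911

With k distinct buckets already seen, the next new one arrives after an expected 9/(9-k) keys.
Sum over k = 0,...,3: E = 9/9 + 9/8 + 9/7 + 9/6 = 4.9107.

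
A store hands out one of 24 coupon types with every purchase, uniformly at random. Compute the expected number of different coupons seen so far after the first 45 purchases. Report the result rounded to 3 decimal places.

20.464

For each coupon, P(seen in 45 purchases) = 1 - (23/24)^45 = 0.8527.
By linearity of expectation, E[distinct seen] = 24·(1 - (23/24)^45) = 20.4644.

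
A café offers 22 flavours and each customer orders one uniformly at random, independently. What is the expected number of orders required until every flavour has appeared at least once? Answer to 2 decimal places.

After k distinct flavours have appeared, the next order gives a new one with probability (22-k)/22, so the expected wait for the (k+1)-th is 22/(22-k).
E[T] = 22/22 + 22/21 + 22/20 + ... + 22/2 + 22/1 = 22·H_{22}.
H_{22} = 3.691, so E[T] = 81.198.

81.20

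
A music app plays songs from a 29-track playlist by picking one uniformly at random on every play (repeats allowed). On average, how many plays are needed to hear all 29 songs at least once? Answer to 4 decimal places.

114.8880

Split into phases: going from k distinct to k+1 distinct takes on average 29/(29-k) plays.
E[T] = 29/29 + 29/28 + 29/27 + ... + 29/2 + 29/1 = 29·H_{29}.
H_{29} = 3.96165, so E[T] = 114.88796.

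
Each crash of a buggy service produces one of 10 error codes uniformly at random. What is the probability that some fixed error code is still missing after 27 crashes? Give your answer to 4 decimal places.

0.0581

On each crash the fixed error code fails to appear with probability 9/10.
P(still missing after 27) = (9/10)^27 = 0.05815.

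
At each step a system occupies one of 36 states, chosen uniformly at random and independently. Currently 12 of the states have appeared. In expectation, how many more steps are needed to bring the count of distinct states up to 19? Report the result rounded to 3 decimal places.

12.111

With k distinct states already seen, the next new one takes an expected 36/(36-k) steps.
Sum over k = 12,...,18: E = 36/24 + 36/23 + 36/22 + ... + 36/19 + 36/18 = 12.1106.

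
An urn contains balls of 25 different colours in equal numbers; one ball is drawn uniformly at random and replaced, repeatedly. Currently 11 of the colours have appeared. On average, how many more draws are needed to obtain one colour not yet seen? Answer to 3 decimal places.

Each draw yields a new colour with probability (25-11)/25 = 14/25, so the wait is geometric with mean 25/14.
E = 25/14 = 1.7857.

1.786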